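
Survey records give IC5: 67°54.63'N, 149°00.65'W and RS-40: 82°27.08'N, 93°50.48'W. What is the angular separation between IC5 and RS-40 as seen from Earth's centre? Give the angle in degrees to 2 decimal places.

18.78°

IC5: φ = +67.91050°, λ = -149.01083°
RS-40: φ = +82.45133°, λ = -93.84133°
Δφ = 14.5408°,  Δλ = 55.1695°
a = sin²(Δφ/2) + cos φ₁ cos φ₂ sin²(Δλ/2) = 0.026608
c = 2·arcsin(√a) = 0.327706 rad = 18.7762°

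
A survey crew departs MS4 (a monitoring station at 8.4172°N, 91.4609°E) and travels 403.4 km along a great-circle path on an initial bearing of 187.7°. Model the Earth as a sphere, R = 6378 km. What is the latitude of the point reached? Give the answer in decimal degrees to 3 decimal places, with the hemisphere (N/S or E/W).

4.826°N

δ = d/R = 403.4/6378 = 0.063249 rad
φ₂ = arcsin(sin φ₁ cos δ + cos φ₁ sin δ cos θ)
   = arcsin(0.14638·0.99800 + 0.98923·0.06321·-0.99098) = 4.82573°
λ₂ = λ₁ + atan2(sin θ sin δ cos φ₁, cos δ − sin φ₁ sin φ₂) = 90.97394°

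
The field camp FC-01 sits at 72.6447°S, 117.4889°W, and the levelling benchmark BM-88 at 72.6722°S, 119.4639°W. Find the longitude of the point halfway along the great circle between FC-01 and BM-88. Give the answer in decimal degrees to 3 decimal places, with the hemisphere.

Bx = cos φ₂ cos Δλ = 0.297661,  By = cos φ₂ sin Δλ = -0.010265
φₘ = atan2(sin φ₁ + sin φ₂, √((cos φ₁ + Bx)² + By²)) = -72.66087°
λₘ = λ₁ + atan2(By, cos φ₁ + Bx) = -118.47564°

118.476°W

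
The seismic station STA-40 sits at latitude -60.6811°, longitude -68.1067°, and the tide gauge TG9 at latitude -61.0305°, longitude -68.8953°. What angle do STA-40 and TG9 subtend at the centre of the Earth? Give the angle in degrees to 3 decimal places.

Δφ = -0.3494°,  Δλ = -0.7886°
a = sin²(Δφ/2) + cos φ₁ cos φ₂ sin²(Δλ/2) = 0.000021
c = 2·arcsin(√a) = 0.009062 rad = 0.5192°

0.519°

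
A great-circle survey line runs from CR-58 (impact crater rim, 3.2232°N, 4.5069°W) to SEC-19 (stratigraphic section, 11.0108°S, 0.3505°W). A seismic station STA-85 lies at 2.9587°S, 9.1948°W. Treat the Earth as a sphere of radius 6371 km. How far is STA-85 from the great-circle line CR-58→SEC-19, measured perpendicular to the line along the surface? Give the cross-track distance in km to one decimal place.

δ₁₃ = central angle CR-58→STA-85 = 0.135385 rad  (haversine)
θ₁₃ = bearing CR-58→STA-85 = 217.208°,  θ₁₂ = bearing CR-58→SEC-19 = 163.853°
dₓₜ = R·arcsin(sin δ₁₃ · sin(θ₁₃ − θ₁₂)) = 6371·arcsin(0.13497·sin(53.355°)) = 691.297 km
|dₓₜ| = 691.297 km

691.3 km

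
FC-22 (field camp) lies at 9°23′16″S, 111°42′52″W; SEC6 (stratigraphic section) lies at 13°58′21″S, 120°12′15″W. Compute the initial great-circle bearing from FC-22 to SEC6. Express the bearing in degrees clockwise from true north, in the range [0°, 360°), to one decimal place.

FC-22: φ = -9.38778°, λ = -111.71444°
SEC6: φ = -13.97250°, λ = -120.20417°
Δλ = -8.4897°
y = sin Δλ · cos φ₂ = -0.143264
x = cos φ₁ sin φ₂ − sin φ₁ cos φ₂ cos Δλ = -0.081668
θ = atan2(y, x) = -119.6853° → 240.3147° (mod 360°)

240.3°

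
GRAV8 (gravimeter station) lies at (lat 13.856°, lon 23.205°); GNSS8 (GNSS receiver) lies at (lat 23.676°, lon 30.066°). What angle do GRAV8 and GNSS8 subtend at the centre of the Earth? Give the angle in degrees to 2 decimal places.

11.77°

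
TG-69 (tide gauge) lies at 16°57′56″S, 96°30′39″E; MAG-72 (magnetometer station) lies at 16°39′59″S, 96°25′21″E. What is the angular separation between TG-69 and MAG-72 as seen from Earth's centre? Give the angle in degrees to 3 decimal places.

TG-69: φ = -16.96556°, λ = +96.51083°
MAG-72: φ = -16.66639°, λ = +96.42250°
Δφ = 0.2992°,  Δλ = -0.0883°
a = sin²(Δφ/2) + cos φ₁ cos φ₂ sin²(Δλ/2) = 0.000007
c = 2·arcsin(√a) = 0.005426 rad = 0.3109°

0.311°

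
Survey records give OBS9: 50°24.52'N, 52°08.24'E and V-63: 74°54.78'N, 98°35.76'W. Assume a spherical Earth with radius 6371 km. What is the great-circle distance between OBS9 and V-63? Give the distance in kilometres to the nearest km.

OBS9: φ = +50.40867°, λ = +52.13733°
V-63: φ = +74.91300°, λ = -98.59600°
Δφ = 24.5043°,  Δλ = -150.7333°
a = sin²(Δφ/2) + cos φ₁ cos φ₂ sin²(Δλ/2) = 0.200330
c = 2·arcsin(√a) = 0.928119 rad = 53.1773°
d = R·c = 6371 × 0.928119 = 5913.0 km

5913 km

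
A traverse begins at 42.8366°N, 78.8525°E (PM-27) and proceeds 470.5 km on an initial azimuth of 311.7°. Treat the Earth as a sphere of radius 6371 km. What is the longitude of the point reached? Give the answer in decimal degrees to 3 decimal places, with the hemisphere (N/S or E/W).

δ = d/R = 470.5/6371 = 0.073850 rad
φ₂ = arcsin(sin φ₁ cos δ + cos φ₁ sin δ cos θ)
   = arcsin(0.67991·0.99727 + 0.73330·0.07378·0.66523) = 45.56530°
λ₂ = λ₁ + atan2(sin θ sin δ cos φ₁, cos δ − sin φ₁ sin φ₂) = 74.33933°

74.339°E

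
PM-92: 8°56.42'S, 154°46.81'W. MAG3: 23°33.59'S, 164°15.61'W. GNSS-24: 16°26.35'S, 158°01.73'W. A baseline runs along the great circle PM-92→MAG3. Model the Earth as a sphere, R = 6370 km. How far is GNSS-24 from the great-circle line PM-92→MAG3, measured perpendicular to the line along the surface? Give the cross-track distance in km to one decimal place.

127.4 km

PM-92: φ = -8.94033°, λ = -154.78017°
MAG3: φ = -23.55983°, λ = -164.26017°
GNSS-24: φ = -16.43917°, λ = -158.02883°
δ₁₃ = central angle PM-92→GNSS-24 = 0.142071 rad  (haversine)
θ₁₃ = bearing PM-92→GNSS-24 = 202.573°,  θ₁₂ = bearing PM-92→MAG3 = 210.693°
dₓₜ = R·arcsin(sin δ₁₃ · sin(θ₁₃ − θ₁₂)) = 6370·arcsin(0.14159·sin(-8.119°)) = -127.393 km
|dₓₜ| = 127.393 km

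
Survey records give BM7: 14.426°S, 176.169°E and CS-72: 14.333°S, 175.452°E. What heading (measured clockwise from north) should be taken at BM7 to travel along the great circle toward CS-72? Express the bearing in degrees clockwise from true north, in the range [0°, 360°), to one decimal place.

Δλ = -0.7170°
y = sin Δλ · cos φ₂ = -0.012124
x = cos φ₁ sin φ₂ − sin φ₁ cos φ₂ cos Δλ = 0.001604
θ = atan2(y, x) = -82.4625° → 277.5375° (mod 360°)

277.5°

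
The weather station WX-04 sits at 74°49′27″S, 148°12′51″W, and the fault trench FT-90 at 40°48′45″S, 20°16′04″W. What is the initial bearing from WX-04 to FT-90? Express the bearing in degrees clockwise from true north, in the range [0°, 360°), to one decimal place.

136.1°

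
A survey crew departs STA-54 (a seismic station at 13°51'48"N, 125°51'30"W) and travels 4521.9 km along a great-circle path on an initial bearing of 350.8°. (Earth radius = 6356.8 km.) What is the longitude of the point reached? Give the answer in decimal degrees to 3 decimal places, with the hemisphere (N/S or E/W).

136.043°W

STA-54: φ = +13.86333°, λ = -125.85833°
δ = d/R = 4521.9/6356.8 = 0.711348 rad
φ₂ = arcsin(sin φ₁ cos δ + cos φ₁ sin δ cos θ)
   = arcsin(0.23961·0.75748 + 0.97087·0.65286·0.98714) = 53.82156°
λ₂ = λ₁ + atan2(sin θ sin δ cos φ₁, cos δ − sin φ₁ sin φ₂) = -136.04314°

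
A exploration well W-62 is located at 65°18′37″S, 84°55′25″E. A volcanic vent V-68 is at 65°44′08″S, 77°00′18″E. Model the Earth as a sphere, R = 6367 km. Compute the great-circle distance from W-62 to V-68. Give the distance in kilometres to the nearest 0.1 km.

W-62: φ = -65.31028°, λ = +84.92361°
V-68: φ = -65.73556°, λ = +77.00500°
Δφ = -0.4253°,  Δλ = -7.9186°
a = sin²(Δφ/2) + cos φ₁ cos φ₂ sin²(Δλ/2) = 0.000832
c = 2·arcsin(√a) = 0.057702 rad = 3.3061°
d = R·c = 6367 × 0.057702 = 367.4 km

367.4 km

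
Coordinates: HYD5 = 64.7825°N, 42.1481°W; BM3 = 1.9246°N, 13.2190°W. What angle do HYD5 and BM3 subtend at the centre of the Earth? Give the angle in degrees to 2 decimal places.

66.23°

Δφ = -62.8579°,  Δλ = 28.9291°
a = sin²(Δφ/2) + cos φ₁ cos φ₂ sin²(Δλ/2) = 0.298467
c = 2·arcsin(√a) = 1.155933 rad = 66.2301°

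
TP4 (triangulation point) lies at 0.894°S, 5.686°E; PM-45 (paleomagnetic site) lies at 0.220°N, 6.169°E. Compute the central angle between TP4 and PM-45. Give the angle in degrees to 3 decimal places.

1.214°

Δφ = 1.1140°,  Δλ = 0.4830°
a = sin²(Δφ/2) + cos φ₁ cos φ₂ sin²(Δλ/2) = 0.000112
c = 2·arcsin(√a) = 0.021192 rad = 1.2142°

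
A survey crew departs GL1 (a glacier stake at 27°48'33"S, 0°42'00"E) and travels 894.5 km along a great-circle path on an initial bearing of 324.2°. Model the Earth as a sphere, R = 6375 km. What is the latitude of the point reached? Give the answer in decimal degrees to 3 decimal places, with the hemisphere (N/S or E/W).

21.199°S

GL1: φ = -27.80917°, λ = +0.70000°
δ = d/R = 894.5/6375 = 0.140314 rad
φ₂ = arcsin(sin φ₁ cos δ + cos φ₁ sin δ cos θ)
   = arcsin(-0.46653·0.99017 + 0.88451·0.13985·0.81106) = -21.19931°
λ₂ = λ₁ + atan2(sin θ sin δ cos φ₁, cos δ − sin φ₁ sin φ₂) = -4.33398°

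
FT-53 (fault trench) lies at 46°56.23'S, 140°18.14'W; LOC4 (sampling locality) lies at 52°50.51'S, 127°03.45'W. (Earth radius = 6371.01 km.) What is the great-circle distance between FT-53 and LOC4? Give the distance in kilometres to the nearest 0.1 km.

1151.0 km

FT-53: φ = -46.93717°, λ = -140.30233°
LOC4: φ = -52.84183°, λ = -127.05750°
Δφ = -5.9047°,  Δλ = 13.2448°
a = sin²(Δφ/2) + cos φ₁ cos φ₂ sin²(Δλ/2) = 0.008138
c = 2·arcsin(√a) = 0.180668 rad = 10.3515°
d = R·c = 6371.01 × 0.180668 = 1151.0 km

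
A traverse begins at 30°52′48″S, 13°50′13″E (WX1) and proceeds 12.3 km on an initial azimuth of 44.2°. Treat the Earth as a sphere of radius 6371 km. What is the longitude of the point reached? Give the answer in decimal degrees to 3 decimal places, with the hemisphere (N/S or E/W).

13.927°E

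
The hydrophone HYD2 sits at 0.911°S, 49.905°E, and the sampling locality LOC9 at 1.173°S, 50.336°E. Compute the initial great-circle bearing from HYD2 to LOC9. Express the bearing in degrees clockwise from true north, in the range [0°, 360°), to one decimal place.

121.3°

Δλ = 0.4310°
y = sin Δλ · cos φ₂ = 0.007521
x = cos φ₁ sin φ₂ − sin φ₁ cos φ₂ cos Δλ = -0.004573
θ = atan2(y, x) = 121.3029° → 121.3029° (mod 360°)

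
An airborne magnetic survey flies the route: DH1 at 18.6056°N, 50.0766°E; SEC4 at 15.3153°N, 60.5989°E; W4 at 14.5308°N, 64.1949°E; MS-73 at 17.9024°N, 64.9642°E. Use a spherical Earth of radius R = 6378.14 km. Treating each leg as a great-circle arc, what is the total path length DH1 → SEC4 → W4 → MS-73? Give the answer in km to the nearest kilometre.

DH1→SEC4: c = 0.184760 rad, d = 1178.43 km
SEC4→W4: c = 0.062170 rad, d = 396.53 km
W4→MS-73: c = 0.060241 rad, d = 384.22 km
Total = 1178.43 + 396.53 + 384.22 = 1959.18 km

1959 km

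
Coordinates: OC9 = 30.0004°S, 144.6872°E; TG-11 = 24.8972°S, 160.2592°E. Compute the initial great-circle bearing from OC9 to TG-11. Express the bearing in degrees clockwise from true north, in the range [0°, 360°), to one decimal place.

Δλ = 15.5720°
y = sin Δλ · cos φ₂ = 0.243501
x = cos φ₁ sin φ₂ − sin φ₁ cos φ₂ cos Δλ = 0.072302
θ = atan2(y, x) = 73.4623° → 73.4623° (mod 360°)

73.5°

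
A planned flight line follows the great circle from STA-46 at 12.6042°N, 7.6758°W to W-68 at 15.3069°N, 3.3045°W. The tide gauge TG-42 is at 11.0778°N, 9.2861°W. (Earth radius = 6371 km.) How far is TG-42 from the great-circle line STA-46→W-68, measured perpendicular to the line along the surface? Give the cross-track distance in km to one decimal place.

δ₁₃ = central angle STA-46→TG-42 = 0.038292 rad  (haversine)
θ₁₃ = bearing STA-46→TG-42 = 226.085°,  θ₁₂ = bearing STA-46→W-68 = 56.987°
dₓₜ = R·arcsin(sin δ₁₃ · sin(θ₁₃ − θ₁₂)) = 6371·arcsin(0.03828·sin(169.098°)) = 46.130 km
|dₓₜ| = 46.130 km

46.1 km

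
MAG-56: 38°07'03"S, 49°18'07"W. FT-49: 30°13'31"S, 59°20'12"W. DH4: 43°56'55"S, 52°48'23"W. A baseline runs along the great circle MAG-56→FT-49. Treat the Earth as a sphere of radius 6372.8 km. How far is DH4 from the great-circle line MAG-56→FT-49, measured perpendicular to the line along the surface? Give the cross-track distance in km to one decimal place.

679.3 km

MAG-56: φ = -38.11750°, λ = -49.30194°
FT-49: φ = -30.22528°, λ = -59.33667°
DH4: φ = -43.94861°, λ = -52.80639°
δ₁₃ = central angle MAG-56→DH4 = 0.111714 rad  (haversine)
θ₁₃ = bearing MAG-56→DH4 = 203.251°,  θ₁₂ = bearing MAG-56→FT-49 = 310.624°
dₓₜ = R·arcsin(sin δ₁₃ · sin(θ₁₃ − θ₁₂)) = 6372.8·arcsin(0.11148·sin(-107.373°)) = -679.327 km
|dₓₜ| = 679.327 km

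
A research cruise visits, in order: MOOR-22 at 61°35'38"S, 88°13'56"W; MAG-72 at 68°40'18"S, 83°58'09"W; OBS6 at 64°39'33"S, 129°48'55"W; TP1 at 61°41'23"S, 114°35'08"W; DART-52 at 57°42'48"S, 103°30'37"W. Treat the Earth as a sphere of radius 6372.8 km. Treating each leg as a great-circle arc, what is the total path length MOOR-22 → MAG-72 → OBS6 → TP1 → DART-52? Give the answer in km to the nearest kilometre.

4420 km

MOOR-22: φ = -61.59389°, λ = -88.23222°
MAG-72: φ = -68.67167°, λ = -83.96917°
OBS6: φ = -64.65917°, λ = -129.81528°
TP1: φ = -61.68972°, λ = -114.58556°
DART-52: φ = -57.71333°, λ = -103.51028°
MOOR-22→MAG-72: c = 0.127357 rad, d = 811.62 km
MAG-72→OBS6: c = 0.316544 rad, d = 2017.27 km
OBS6→TP1: c = 0.130255 rad, d = 830.09 km
TP1→DART-52: c = 0.119446 rad, d = 761.21 km
Total = 811.62 + 2017.27 + 830.09 + 761.21 = 4420.19 km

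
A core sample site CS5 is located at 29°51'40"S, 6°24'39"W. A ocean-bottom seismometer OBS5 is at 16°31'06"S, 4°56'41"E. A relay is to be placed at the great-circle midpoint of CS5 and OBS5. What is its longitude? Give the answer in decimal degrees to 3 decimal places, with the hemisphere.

CS5: φ = -29.86111°, λ = -6.41083°
OBS5: φ = -16.51833°, λ = +4.94472°
Bx = cos φ₂ cos Δλ = 0.939961,  By = cos φ₂ sin Δλ = 0.188771
φₘ = atan2(sin φ₁ + sin φ₂, √((cos φ₁ + Bx)² + By²)) = -23.29163°
λₘ = λ₁ + atan2(By, cos φ₁ + Bx) = -0.44763°

0.448°W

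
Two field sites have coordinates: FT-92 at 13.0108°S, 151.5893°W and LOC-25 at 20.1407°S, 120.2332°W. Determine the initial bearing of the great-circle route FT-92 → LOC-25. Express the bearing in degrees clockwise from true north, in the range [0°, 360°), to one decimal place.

Δλ = 31.3561°
y = sin Δλ · cos φ₂ = 0.488536
x = cos φ₁ sin φ₂ − sin φ₁ cos φ₂ cos Δλ = -0.154990
θ = atan2(y, x) = 107.6018° → 107.6018° (mod 360°)

107.6°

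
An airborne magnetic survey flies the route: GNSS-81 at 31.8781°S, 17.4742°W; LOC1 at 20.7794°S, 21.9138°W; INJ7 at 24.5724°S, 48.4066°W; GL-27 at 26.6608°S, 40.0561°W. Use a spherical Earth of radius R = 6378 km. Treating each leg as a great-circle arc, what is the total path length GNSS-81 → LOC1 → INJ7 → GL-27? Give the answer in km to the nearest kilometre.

GNSS-81→LOC1: c = 0.205717 rad, d = 1312.06 km
LOC1→INJ7: c = 0.431063 rad, d = 2749.32 km
INJ7→GL-27: c = 0.136346 rad, d = 869.62 km
Total = 1312.06 + 2749.32 + 869.62 = 4931.00 km

4931 km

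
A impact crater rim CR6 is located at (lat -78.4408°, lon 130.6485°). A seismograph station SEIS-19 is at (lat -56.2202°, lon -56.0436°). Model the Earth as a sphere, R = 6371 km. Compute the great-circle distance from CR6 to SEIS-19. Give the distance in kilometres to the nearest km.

5035 km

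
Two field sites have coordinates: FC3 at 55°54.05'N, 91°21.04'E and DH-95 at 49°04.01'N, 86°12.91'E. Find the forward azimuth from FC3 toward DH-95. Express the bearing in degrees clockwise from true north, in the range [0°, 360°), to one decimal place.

FC3: φ = +55.90083°, λ = +91.35067°
DH-95: φ = +49.06683°, λ = +86.21517°
Δλ = -5.1355°
y = sin Δλ · cos φ₂ = -0.058646
x = cos φ₁ sin φ₂ − sin φ₁ cos φ₂ cos Δλ = -0.116815
θ = atan2(y, x) = -153.3415° → 206.6585° (mod 360°)

206.7°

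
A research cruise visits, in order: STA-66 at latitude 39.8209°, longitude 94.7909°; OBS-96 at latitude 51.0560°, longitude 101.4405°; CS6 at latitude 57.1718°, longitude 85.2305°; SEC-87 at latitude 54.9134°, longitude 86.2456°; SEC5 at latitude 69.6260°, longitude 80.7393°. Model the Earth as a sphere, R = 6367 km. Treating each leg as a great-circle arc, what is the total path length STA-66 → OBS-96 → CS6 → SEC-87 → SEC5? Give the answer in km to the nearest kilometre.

4518 km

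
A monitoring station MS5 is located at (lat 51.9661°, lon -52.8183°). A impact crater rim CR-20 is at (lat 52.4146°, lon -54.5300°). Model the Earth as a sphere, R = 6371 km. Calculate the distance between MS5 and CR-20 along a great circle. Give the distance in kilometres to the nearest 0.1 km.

Δφ = 0.4485°,  Δλ = -1.7117°
a = sin²(Δφ/2) + cos φ₁ cos φ₂ sin²(Δλ/2) = 0.000099
c = 2·arcsin(√a) = 0.019917 rad = 1.1411°
d = R·c = 6371 × 0.019917 = 126.9 km

126.9 km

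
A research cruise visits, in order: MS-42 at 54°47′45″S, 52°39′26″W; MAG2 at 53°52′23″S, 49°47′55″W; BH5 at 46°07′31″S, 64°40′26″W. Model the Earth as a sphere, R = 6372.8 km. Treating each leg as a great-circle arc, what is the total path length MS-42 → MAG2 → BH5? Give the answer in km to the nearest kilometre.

MS-42: φ = -54.79583°, λ = -52.65722°
MAG2: φ = -53.87306°, λ = -49.79861°
BH5: φ = -46.12528°, λ = -64.67389°
MS-42→MAG2: c = 0.033247 rad, d = 211.88 km
MAG2→BH5: c = 0.214059 rad, d = 1364.15 km
Total = 211.88 + 1364.15 = 1576.03 km

1576 km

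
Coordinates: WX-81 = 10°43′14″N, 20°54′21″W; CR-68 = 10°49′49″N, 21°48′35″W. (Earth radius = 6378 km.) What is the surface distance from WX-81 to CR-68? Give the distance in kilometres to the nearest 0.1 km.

99.6 km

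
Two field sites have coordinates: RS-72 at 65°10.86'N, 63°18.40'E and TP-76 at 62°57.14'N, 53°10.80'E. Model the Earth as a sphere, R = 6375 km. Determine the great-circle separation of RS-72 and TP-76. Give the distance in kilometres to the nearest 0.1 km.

RS-72: φ = +65.18100°, λ = +63.30667°
TP-76: φ = +62.95233°, λ = +53.18000°
Δφ = -2.2287°,  Δλ = -10.1267°
a = sin²(Δφ/2) + cos φ₁ cos φ₂ sin²(Δλ/2) = 0.001865
c = 2·arcsin(√a) = 0.086398 rad = 4.9502°
d = R·c = 6375 × 0.086398 = 550.8 km

550.8 km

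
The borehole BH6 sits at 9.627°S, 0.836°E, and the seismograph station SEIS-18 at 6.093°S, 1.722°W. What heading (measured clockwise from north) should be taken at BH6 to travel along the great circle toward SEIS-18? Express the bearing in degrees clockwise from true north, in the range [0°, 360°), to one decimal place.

324.2°

Δλ = -2.5580°
y = sin Δλ · cos φ₂ = -0.044379
x = cos φ₁ sin φ₂ − sin φ₁ cos φ₂ cos Δλ = 0.061475
θ = atan2(y, x) = -35.8253° → 324.1747° (mod 360°)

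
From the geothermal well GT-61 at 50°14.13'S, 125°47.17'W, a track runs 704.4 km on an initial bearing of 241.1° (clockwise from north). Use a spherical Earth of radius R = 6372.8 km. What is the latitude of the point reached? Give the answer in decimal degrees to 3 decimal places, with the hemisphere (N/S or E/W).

52.948°S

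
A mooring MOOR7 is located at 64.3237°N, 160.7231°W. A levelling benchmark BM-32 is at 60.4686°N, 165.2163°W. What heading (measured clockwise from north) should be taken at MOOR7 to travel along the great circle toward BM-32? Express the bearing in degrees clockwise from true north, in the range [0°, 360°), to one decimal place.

Δλ = -4.4932°
y = sin Δλ · cos φ₂ = -0.038614
x = cos φ₁ sin φ₂ − sin φ₁ cos φ₂ cos Δλ = -0.065868
θ = atan2(y, x) = -149.6197° → 210.3803° (mod 360°)

210.4°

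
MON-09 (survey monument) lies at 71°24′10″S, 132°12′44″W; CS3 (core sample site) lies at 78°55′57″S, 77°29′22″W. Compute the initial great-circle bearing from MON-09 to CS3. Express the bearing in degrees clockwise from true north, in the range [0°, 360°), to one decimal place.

143.0°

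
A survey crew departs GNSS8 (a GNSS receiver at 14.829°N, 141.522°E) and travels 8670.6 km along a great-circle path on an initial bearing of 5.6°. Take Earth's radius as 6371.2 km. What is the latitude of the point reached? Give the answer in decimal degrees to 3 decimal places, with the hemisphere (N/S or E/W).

83.875°N

δ = d/R = 8670.6/6371.2 = 1.360905 rad
φ₂ = arcsin(sin φ₁ cos δ + cos φ₁ sin δ cos θ)
   = arcsin(0.25594·0.20835 + 0.96669·0.97805·0.99523) = 83.87478°
λ₂ = λ₁ + atan2(sin θ sin δ cos φ₁, cos δ − sin φ₁ sin φ₂) = -101.91822°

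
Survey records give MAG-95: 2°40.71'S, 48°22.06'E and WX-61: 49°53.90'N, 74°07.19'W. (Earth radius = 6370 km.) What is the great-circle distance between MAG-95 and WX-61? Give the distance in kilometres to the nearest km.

12498 km

MAG-95: φ = -2.67850°, λ = +48.36767°
WX-61: φ = +49.89833°, λ = -74.11983°
Δφ = 52.5768°,  Δλ = -122.4875°
a = sin²(Δφ/2) + cos φ₁ cos φ₂ sin²(Δλ/2) = 0.690674
c = 2·arcsin(√a) = 1.962050 rad = 112.4172°
d = R·c = 6370 × 1.962050 = 12498.3 km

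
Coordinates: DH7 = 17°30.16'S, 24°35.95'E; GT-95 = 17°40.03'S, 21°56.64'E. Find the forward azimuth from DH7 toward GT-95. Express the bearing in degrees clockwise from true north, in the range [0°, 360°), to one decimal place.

DH7: φ = -17.50267°, λ = +24.59917°
GT-95: φ = -17.66717°, λ = +21.94400°
Δλ = -2.6552°
y = sin Δλ · cos φ₂ = -0.044140
x = cos φ₁ sin φ₂ − sin φ₁ cos φ₂ cos Δλ = -0.003179
θ = atan2(y, x) = -94.1190° → 265.8810° (mod 360°)

265.9°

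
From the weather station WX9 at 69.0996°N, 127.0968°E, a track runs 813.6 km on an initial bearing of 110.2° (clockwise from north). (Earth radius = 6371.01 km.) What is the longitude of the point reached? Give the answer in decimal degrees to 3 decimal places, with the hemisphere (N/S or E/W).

143.935°E

δ = d/R = 813.6/6371.01 = 0.127703 rad
φ₂ = arcsin(sin φ₁ cos δ + cos φ₁ sin δ cos θ)
   = arcsin(0.93420·0.99186 + 0.35674·0.12736·-0.34530) = 65.63093°
λ₂ = λ₁ + atan2(sin θ sin δ cos φ₁, cos δ − sin φ₁ sin φ₂) = 143.93526°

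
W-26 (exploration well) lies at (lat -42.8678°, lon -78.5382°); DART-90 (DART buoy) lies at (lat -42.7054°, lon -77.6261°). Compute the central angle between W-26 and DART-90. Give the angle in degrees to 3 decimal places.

Δφ = 0.1624°,  Δλ = 0.9121°
a = sin²(Δφ/2) + cos φ₁ cos φ₂ sin²(Δλ/2) = 0.000036
c = 2·arcsin(√a) = 0.012022 rad = 0.6888°

0.689°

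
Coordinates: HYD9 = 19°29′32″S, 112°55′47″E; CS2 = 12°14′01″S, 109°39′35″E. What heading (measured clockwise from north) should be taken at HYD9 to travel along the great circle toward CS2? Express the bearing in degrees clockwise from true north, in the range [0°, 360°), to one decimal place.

336.1°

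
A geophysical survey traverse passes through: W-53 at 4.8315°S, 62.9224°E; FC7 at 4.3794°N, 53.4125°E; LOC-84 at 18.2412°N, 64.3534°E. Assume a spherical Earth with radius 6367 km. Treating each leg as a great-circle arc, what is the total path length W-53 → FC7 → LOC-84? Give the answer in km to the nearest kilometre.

W-53→FC7: c = 0.230940 rad, d = 1470.39 km
FC7→LOC-84: c = 0.305610 rad, d = 1945.82 km
Total = 1470.39 + 1945.82 = 3416.21 km

3416 km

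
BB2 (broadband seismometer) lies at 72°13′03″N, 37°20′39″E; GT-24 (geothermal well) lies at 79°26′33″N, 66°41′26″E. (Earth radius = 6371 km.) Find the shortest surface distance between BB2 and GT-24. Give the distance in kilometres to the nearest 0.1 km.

1109.3 km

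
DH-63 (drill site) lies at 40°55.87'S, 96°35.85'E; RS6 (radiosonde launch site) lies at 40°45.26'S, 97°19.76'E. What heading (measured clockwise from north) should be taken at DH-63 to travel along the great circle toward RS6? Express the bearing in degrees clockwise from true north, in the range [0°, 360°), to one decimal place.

72.5°

DH-63: φ = -40.93117°, λ = +96.59750°
RS6: φ = -40.75433°, λ = +97.32933°
Δλ = 0.7318°
y = sin Δλ · cos φ₂ = 0.009675
x = cos φ₁ sin φ₂ − sin φ₁ cos φ₂ cos Δλ = 0.003046
θ = atan2(y, x) = 72.5259° → 72.5259° (mod 360°)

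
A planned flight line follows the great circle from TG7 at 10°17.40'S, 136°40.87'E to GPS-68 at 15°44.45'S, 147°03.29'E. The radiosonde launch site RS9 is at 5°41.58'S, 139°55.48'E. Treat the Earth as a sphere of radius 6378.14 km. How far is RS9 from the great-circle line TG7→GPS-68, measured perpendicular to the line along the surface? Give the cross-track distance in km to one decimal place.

TG7: φ = -10.29000°, λ = +136.68117°
GPS-68: φ = -15.74083°, λ = +147.05483°
RS9: φ = -5.69300°, λ = +139.92467°
δ₁₃ = central angle TG7→RS9 = 0.097868 rad  (haversine)
θ₁₃ = bearing TG7→RS9 = 35.183°,  θ₁₂ = bearing TG7→GPS-68 = 119.436°
dₓₜ = R·arcsin(sin δ₁₃ · sin(θ₁₃ − θ₁₂)) = 6378.14·arcsin(0.09771·sin(-84.253°)) = -621.071 km
|dₓₜ| = 621.071 km

621.1 km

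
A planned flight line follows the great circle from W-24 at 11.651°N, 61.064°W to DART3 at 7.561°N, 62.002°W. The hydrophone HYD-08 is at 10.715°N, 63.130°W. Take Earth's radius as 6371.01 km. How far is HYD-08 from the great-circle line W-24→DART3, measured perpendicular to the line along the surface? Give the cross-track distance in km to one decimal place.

197.2 km

δ₁₃ = central angle W-24→HYD-08 = 0.038963 rad  (haversine)
θ₁₃ = bearing W-24→HYD-08 = 245.415°,  θ₁₂ = bearing W-24→DART3 = 192.823°
dₓₜ = R·arcsin(sin δ₁₃ · sin(θ₁₃ − θ₁₂)) = 6371.01·arcsin(0.03895·sin(52.592°)) = 197.162 km
|dₓₜ| = 197.162 km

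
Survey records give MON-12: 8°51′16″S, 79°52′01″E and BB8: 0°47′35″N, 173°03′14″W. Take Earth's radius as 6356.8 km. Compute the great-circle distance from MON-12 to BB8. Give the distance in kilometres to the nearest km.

11871 km

MON-12: φ = -8.85444°, λ = +79.86694°
BB8: φ = +0.79306°, λ = -173.05389°
Δφ = 9.6475°,  Δλ = 107.0792°
a = sin²(Δφ/2) + cos φ₁ cos φ₂ sin²(Δλ/2) = 0.646148
c = 2·arcsin(√a) = 1.867422 rad = 106.9954°
d = R·c = 6356.8 × 1.867422 = 11870.8 km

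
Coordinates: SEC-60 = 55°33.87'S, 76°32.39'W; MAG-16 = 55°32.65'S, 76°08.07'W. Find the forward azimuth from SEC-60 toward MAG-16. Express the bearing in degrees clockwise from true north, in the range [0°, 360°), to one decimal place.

SEC-60: φ = -55.56450°, λ = -76.53983°
MAG-16: φ = -55.54417°, λ = -76.13450°
Δλ = 0.4053°
y = sin Δλ · cos φ₂ = 0.004002
x = cos φ₁ sin φ₂ − sin φ₁ cos φ₂ cos Δλ = 0.000343
θ = atan2(y, x) = 85.0989° → 85.0989° (mod 360°)

85.1°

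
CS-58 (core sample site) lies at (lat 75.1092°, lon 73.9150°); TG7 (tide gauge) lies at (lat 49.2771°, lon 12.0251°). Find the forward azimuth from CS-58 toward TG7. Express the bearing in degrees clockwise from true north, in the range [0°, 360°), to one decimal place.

Δλ = -61.8899°
y = sin Δλ · cos φ₂ = -0.575447
x = cos φ₁ sin φ₂ − sin φ₁ cos φ₂ cos Δλ = -0.102311
θ = atan2(y, x) = -100.0815° → 259.9185° (mod 360°)

259.9°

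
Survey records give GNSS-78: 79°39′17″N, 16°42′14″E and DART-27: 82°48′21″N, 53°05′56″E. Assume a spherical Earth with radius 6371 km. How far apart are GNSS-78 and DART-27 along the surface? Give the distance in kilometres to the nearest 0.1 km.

GNSS-78: φ = +79.65472°, λ = +16.70389°
DART-27: φ = +82.80583°, λ = +53.09889°
Δφ = 3.1511°,  Δλ = 36.3950°
a = sin²(Δφ/2) + cos φ₁ cos φ₂ sin²(Δλ/2) = 0.002949
c = 2·arcsin(√a) = 0.108668 rad = 6.2262°
d = R·c = 6371 × 0.108668 = 692.3 km

692.3 km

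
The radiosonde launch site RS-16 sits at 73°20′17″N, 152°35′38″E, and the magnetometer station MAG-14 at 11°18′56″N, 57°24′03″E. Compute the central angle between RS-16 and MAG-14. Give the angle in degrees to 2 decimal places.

RS-16: φ = +73.33806°, λ = +152.59389°
MAG-14: φ = +11.31556°, λ = +57.40083°
Δφ = -62.0225°,  Δλ = -95.1931°
a = sin²(Δφ/2) + cos φ₁ cos φ₂ sin²(Δλ/2) = 0.418737
c = 2·arcsin(√a) = 1.407546 rad = 80.6464°

80.65°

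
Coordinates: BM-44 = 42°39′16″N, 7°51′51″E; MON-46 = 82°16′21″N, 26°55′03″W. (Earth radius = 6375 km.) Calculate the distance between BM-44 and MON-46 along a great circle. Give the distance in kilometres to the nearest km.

4582 km

BM-44: φ = +42.65444°, λ = +7.86417°
MON-46: φ = +82.27250°, λ = -26.91750°
Δφ = 39.6181°,  Δλ = -34.7817°
a = sin²(Δφ/2) + cos φ₁ cos φ₂ sin²(Δλ/2) = 0.123678
c = 2·arcsin(√a) = 0.718728 rad = 41.1801°
d = R·c = 6375 × 0.718728 = 4581.9 km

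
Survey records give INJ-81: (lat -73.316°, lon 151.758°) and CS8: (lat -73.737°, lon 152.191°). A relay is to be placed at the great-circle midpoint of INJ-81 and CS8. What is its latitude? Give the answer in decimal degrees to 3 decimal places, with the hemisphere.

Bx = cos φ₂ cos Δλ = 0.280039,  By = cos φ₂ sin Δλ = 0.002116
φₘ = atan2(sin φ₁ + sin φ₂, √((cos φ₁ + Bx)² + By²)) = -73.52661°
λₘ = λ₁ + atan2(By, cos φ₁ + Bx) = 151.97181°

73.527°S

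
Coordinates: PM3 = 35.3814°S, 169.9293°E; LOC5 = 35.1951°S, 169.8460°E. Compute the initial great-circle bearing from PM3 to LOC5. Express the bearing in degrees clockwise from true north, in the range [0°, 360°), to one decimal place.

339.9°

Δλ = -0.0833°
y = sin Δλ · cos φ₂ = -0.001188
x = cos φ₁ sin φ₂ − sin φ₁ cos φ₂ cos Δλ = 0.003251
θ = atan2(y, x) = -20.0747° → 339.9253° (mod 360°)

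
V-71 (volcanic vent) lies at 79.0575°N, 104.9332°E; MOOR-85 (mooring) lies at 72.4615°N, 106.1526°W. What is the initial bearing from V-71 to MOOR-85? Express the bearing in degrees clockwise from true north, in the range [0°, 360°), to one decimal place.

19.7°

Δλ = 148.9142°
y = sin Δλ · cos φ₂ = 0.155592
x = cos φ₁ sin φ₂ − sin φ₁ cos φ₂ cos Δλ = 0.434379
θ = atan2(y, x) = 19.7072° → 19.7072° (mod 360°)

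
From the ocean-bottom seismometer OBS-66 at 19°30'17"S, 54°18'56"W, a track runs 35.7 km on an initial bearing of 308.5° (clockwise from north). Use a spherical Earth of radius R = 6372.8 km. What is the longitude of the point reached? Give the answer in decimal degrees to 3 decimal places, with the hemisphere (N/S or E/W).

OBS-66: φ = -19.50472°, λ = -54.31556°
δ = d/R = 35.7/6372.8 = 0.005602 rad
φ₂ = arcsin(sin φ₁ cos δ + cos φ₁ sin δ cos θ)
   = arcsin(-0.33388·0.99998 + 0.94261·0.00560·0.62251) = -19.30472°
λ₂ = λ₁ + atan2(sin θ sin δ cos φ₁, cos δ − sin φ₁ sin φ₂) = -54.58171°

54.582°W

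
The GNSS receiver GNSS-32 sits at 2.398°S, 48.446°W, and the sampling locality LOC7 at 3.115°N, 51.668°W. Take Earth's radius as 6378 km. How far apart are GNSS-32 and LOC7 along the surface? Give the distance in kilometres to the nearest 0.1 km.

Δφ = 5.5130°,  Δλ = -3.2220°
a = sin²(Δφ/2) + cos φ₁ cos φ₂ sin²(Δλ/2) = 0.003101
c = 2·arcsin(√a) = 0.111436 rad = 6.3848°
d = R·c = 6378 × 0.111436 = 710.7 km

710.7 km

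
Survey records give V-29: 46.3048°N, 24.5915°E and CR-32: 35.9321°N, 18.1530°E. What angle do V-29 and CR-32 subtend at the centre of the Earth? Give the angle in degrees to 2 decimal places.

Δφ = -10.3727°,  Δλ = -6.4385°
a = sin²(Δφ/2) + cos φ₁ cos φ₂ sin²(Δλ/2) = 0.009935
c = 2·arcsin(√a) = 0.199684 rad = 11.4410°

11.44°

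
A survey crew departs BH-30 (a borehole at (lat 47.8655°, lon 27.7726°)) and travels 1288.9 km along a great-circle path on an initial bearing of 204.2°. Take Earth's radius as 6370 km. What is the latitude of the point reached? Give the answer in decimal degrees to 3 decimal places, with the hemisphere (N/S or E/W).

δ = d/R = 1288.9/6370 = 0.202339 rad
φ₂ = arcsin(sin φ₁ cos δ + cos φ₁ sin δ cos θ)
   = arcsin(0.74157·0.97960 + 0.67087·0.20096·-0.91212) = 37.11895°
λ₂ = λ₁ + atan2(sin θ sin δ cos φ₁, cos δ − sin φ₁ sin φ₂) = 21.84273°

37.119°N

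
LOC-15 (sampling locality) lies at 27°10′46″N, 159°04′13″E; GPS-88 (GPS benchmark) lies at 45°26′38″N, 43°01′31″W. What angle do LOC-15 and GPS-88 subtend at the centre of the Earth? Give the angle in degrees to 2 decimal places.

LOC-15: φ = +27.17944°, λ = +159.07028°
GPS-88: φ = +45.44389°, λ = -43.02528°
Δφ = 18.2644°,  Δλ = 157.9044°
a = sin²(Δφ/2) + cos φ₁ cos φ₂ sin²(Δλ/2) = 0.626407
c = 2·arcsin(√a) = 1.826384 rad = 104.6441°

104.64°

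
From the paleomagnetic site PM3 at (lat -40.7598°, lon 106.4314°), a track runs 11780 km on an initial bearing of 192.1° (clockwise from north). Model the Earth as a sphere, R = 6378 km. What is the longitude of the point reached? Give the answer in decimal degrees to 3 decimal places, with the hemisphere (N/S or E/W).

59.763°W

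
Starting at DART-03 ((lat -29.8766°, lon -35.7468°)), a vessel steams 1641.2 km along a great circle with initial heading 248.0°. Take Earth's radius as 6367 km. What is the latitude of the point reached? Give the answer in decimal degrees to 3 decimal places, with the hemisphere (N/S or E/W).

δ = d/R = 1641.2/6367 = 0.257767 rad
φ₂ = arcsin(sin φ₁ cos δ + cos φ₁ sin δ cos θ)
   = arcsin(-0.49813·0.96696 + 0.86710·0.25492·-0.37461) = -34.36620°
λ₂ = λ₁ + atan2(sin θ sin δ cos φ₁, cos δ − sin φ₁ sin φ₂) = -52.38582°

34.366°S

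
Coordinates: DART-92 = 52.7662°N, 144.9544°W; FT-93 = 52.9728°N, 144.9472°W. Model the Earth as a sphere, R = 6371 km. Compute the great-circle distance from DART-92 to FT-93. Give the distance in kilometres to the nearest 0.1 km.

23.0 km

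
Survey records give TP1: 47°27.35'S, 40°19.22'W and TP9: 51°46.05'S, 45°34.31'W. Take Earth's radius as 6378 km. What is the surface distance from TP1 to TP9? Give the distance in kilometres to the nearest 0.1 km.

611.1 km

TP1: φ = -47.45583°, λ = -40.32033°
TP9: φ = -51.76750°, λ = -45.57183°
Δφ = -4.3117°,  Δλ = -5.2515°
a = sin²(Δφ/2) + cos φ₁ cos φ₂ sin²(Δλ/2) = 0.002293
c = 2·arcsin(√a) = 0.095813 rad = 5.4897°
d = R·c = 6378 × 0.095813 = 611.1 km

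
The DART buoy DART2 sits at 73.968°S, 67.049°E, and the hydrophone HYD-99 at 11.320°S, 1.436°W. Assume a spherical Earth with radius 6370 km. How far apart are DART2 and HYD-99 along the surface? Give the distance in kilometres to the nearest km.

8145 km

Δφ = 62.6480°,  Δλ = -68.4850°
a = sin²(Δφ/2) + cos φ₁ cos φ₂ sin²(Δλ/2) = 0.356015
c = 2·arcsin(√a) = 1.278691 rad = 73.2636°
d = R·c = 6370 × 1.278691 = 8145.3 km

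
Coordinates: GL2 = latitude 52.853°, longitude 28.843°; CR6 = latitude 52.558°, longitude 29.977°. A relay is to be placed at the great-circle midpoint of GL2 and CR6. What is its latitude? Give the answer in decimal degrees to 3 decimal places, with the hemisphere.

52.707°N

Bx = cos φ₂ cos Δλ = 0.607839,  By = cos φ₂ sin Δλ = 0.012032
φₘ = atan2(sin φ₁ + sin φ₂, √((cos φ₁ + Bx)² + By²)) = 52.70685°
λₘ = λ₁ + atan2(By, cos φ₁ + Bx) = 29.41192°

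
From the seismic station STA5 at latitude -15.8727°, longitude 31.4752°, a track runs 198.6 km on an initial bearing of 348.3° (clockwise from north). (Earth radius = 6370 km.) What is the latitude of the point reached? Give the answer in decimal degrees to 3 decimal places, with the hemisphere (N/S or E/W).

δ = d/R = 198.6/6370 = 0.031177 rad
φ₂ = arcsin(sin φ₁ cos δ + cos φ₁ sin δ cos θ)
   = arcsin(-0.27350·0.99951 + 0.96187·0.03117·0.97922) = -14.12317°
λ₂ = λ₁ + atan2(sin θ sin δ cos φ₁, cos δ − sin φ₁ sin φ₂) = 31.10172°

14.123°S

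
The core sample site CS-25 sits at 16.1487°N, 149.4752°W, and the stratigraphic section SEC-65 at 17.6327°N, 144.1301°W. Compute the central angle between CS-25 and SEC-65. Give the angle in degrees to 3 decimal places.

Δφ = 1.4840°,  Δλ = 5.3451°
a = sin²(Δφ/2) + cos φ₁ cos φ₂ sin²(Δλ/2) = 0.002158
c = 2·arcsin(√a) = 0.092941 rad = 5.3251°

5.325°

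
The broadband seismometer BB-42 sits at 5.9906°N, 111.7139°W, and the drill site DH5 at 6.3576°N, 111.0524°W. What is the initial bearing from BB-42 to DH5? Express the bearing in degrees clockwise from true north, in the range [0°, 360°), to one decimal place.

Δλ = 0.6615°
y = sin Δλ · cos φ₂ = 0.011474
x = cos φ₁ sin φ₂ − sin φ₁ cos φ₂ cos Δλ = 0.006412
θ = atan2(y, x) = 60.8016° → 60.8016° (mod 360°)

60.8°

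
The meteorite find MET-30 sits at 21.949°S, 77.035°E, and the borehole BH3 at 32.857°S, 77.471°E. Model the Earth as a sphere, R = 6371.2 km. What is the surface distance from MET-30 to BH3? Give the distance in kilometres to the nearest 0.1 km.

1213.7 km

Δφ = -10.9080°,  Δλ = 0.4360°
a = sin²(Δφ/2) + cos φ₁ cos φ₂ sin²(Δλ/2) = 0.009045
c = 2·arcsin(√a) = 0.190500 rad = 10.9148°
d = R·c = 6371.2 × 0.190500 = 1213.7 km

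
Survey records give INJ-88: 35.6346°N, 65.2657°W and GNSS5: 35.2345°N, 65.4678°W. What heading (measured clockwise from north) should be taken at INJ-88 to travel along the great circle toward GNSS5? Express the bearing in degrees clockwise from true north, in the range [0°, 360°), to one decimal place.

202.4°

Δλ = -0.2021°
y = sin Δλ · cos φ₂ = -0.002881
x = cos φ₁ sin φ₂ − sin φ₁ cos φ₂ cos Δλ = -0.006980
θ = atan2(y, x) = -157.5711° → 202.4289° (mod 360°)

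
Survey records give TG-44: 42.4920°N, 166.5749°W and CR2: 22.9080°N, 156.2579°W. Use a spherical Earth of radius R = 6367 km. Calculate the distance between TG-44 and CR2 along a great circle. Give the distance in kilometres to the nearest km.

2376 km

Δφ = -19.5840°,  Δλ = 10.3170°
a = sin²(Δφ/2) + cos φ₁ cos φ₂ sin²(Δλ/2) = 0.034415
c = 2·arcsin(√a) = 0.373189 rad = 21.3821°
d = R·c = 6367 × 0.373189 = 2376.1 km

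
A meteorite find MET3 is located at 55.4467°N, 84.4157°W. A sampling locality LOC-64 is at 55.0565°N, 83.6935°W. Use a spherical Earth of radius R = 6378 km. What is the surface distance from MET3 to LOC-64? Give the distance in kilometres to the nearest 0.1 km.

63.1 km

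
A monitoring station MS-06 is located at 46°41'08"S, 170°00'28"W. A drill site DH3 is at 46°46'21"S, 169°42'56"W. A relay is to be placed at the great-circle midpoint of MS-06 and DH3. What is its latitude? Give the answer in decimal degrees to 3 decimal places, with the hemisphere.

46.729°S

MS-06: φ = -46.68556°, λ = -170.00778°
DH3: φ = -46.77250°, λ = -169.71556°
Bx = cos φ₂ cos Δλ = 0.684888,  By = cos φ₂ sin Δλ = 0.003493
φₘ = atan2(sin φ₁ + sin φ₂, √((cos φ₁ + Bx)² + By²)) = -46.72912°
λₘ = λ₁ + atan2(By, cos φ₁ + Bx) = -169.86178°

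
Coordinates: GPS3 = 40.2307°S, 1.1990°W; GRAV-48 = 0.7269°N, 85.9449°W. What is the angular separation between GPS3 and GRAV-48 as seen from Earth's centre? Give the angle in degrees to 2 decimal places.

86.46°

Δφ = 40.9576°,  Δλ = -84.7459°
a = sin²(Δφ/2) + cos φ₁ cos φ₂ sin²(Δλ/2) = 0.469144
c = 2·arcsin(√a) = 1.509045 rad = 86.4619°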